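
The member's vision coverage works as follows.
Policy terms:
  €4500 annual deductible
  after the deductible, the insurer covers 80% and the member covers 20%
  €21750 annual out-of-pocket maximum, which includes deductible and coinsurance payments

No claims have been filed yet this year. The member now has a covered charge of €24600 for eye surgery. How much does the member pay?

Deductible not yet touched, so the first €4500 of the bill goes to the deductible.
After the €4500 deductible portion, €24600 − €4500 = €20100 is subject to coinsurance.
Coinsurance: €20100 × 20% = €4020.
So the member owes €4500 + €4020 = €8520 before any cap.
Total out-of-pocket so far would be €0 + €8520 = €8520, below the €21750 cap — no reduction.

€8520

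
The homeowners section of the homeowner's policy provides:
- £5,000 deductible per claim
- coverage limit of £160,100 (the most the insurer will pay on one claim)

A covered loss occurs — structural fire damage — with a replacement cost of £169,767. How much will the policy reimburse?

£160,100

Less the £5,000 deductible: £169,767 − £5,000 = £164,767.
Since £164,767 > £160,100, the payout is capped at £160,100.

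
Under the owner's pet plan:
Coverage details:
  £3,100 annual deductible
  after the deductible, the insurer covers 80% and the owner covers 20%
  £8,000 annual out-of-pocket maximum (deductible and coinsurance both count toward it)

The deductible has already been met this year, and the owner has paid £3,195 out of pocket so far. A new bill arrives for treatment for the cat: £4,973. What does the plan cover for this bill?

With the deductible met, the entire £4,973 is subject to coinsurance.
Coinsurance: £4,973 × 20% = £994.60.
Year-to-date out-of-pocket becomes £3,195 + £994.60 = £4,189.60, still under the £8,000 maximum, so no cap applies.
The plan picks up £4,973 − £994.60 = £3,978.40.

£3,978.40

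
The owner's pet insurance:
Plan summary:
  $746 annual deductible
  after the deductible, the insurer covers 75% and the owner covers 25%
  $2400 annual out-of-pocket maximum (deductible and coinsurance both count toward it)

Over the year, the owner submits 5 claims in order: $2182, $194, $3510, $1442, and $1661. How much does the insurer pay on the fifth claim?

$1652.50

Claim 1 — $2182: $746 finishes the deductible; $1436 goes to coinsurance; owner's 25% is $359. Cost to owner: $1105. OOP to date $1105. Insurer: $2182 − $1105 = $1077.
Claim 2 — $194: 25% coinsurance on $194 = $48.50. Owner owes $48.50 (running OOP $1153.50). Plan pays $194 − $48.50 = $145.50.
Claim 3 — $3510: deductible met; 25% of $3510 = $877.50. Cost to owner: $877.50. OOP to date $2031. Insurer: $3510 − $877.50 = $2632.50.
Claim 4 — $1442: 25% coinsurance on $1442 = $360.50. Cost to owner: $360.50. OOP to date $2391.50. Insurer: $1442 − $360.50 = $1081.50.
Claim 5 — $1661: deductible met; 25% of $1661 = $415.25. OOP would hit $2806.75 > $2400, so the cap limits the owner to $2400 − $2391.50 = $8.50. Plan pays $1661 − $8.50 = $1652.50.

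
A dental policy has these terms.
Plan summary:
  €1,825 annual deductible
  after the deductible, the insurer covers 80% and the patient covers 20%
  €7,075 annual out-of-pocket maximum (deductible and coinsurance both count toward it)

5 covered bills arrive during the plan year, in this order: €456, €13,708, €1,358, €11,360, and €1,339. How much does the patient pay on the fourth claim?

€2,272

Claim 1 — €456: fully absorbed by the deductible. Cost to patient: €456. OOP to date €456.
Claim 2 — €13,708: deductible takes €1,369, €12,339 remains; patient's 20% is €2,467.80. Patient pays €3,836.80; OOP now €4,292.80.
Claim 3 — €1,358: deductible already satisfied, so patient's share is 20% × €1,358 = €271.60. Cost to patient: €271.60. OOP to date €4,564.40.
Claim 4 — €11,360: deductible already satisfied, so patient's share is 20% × €11,360 = €2,272. Cost to patient: €2,272. OOP to date €6,836.40.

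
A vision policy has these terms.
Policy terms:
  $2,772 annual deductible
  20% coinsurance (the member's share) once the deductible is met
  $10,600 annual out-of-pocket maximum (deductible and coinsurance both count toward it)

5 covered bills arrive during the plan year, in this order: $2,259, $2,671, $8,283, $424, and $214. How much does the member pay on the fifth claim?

$42.80

Claim 1 ($2,259): entire amount goes to the deductible. Member pays $2,259; OOP now $2,259.
Claim 2 ($2,671): $513 to deductible, leaving $2,158; coinsurance $2,158 × 20% = $431.60. Member owes $944.60 (running OOP $3,203.60).
Claim 3 ($8,283): 20% coinsurance on $8,283 = $1,656.60. Member pays $1,656.60; OOP now $4,860.20.
Claim 4 ($424): deductible already satisfied, so member's share is 20% × $424 = $84.80. Member owes $84.80 (running OOP $4,945).
Claim 5 ($214): deductible already satisfied, so member's share is 20% × $214 = $42.80. Member pays $42.80; OOP now $4,987.80.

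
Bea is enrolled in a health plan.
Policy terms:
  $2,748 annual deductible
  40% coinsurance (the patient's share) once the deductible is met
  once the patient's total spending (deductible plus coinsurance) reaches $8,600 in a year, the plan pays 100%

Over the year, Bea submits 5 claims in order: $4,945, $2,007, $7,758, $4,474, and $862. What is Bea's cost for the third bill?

$3,103.20

Claim 1 ($4,945): $2,748 finishes the deductible; $2,197 goes to coinsurance; 40% of $2,197 = $878.80. Patient owes $3,626.80 (running OOP $3,626.80).
Claim 2 ($2,007): deductible already satisfied, so patient's share is 40% × $2,007 = $802.80. Cost to patient: $802.80. OOP to date $4,429.60.
Claim 3 ($7,758): 40% coinsurance on $7,758 = $3,103.20. Patient pays $3,103.20; OOP now $7,532.80.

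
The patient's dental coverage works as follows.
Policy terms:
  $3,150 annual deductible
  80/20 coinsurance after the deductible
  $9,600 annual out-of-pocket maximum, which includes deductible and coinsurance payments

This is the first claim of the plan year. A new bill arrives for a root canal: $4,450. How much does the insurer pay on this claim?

Deductible not yet touched, so the first $3,150 of the bill goes to the deductible.
After the $3,150 deductible portion, $4,450 − $3,150 = $1,300 is subject to coinsurance.
Patient's 20% share of $1,300 is $260.
That puts the patient's cost at $3,150 + $260 = $3,410 before any cap.
Cumulative spending $0 + $3,410 = $3,410 stays under the $9,600 maximum.
The plan picks up $4,450 − $3,410 = $1,040.

$1,040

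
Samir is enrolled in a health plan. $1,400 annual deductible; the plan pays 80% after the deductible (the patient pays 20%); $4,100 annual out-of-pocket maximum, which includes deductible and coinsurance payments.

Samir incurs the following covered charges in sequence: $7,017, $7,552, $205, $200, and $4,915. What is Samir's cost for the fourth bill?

$25.20

Claim 1 ($7,017): deductible takes $1,400, $5,617 remains; coinsurance $5,617 × 20% = $1,123.40. Patient pays $2,523.40; OOP now $2,523.40.
Claim 2 ($7,552): deductible already satisfied, so patient's share is 20% × $7,552 = $1,510.40. Cost to patient: $1,510.40. OOP to date $4,033.80.
Claim 3 ($205): deductible met; 20% of $205 = $41. Cost to patient: $41. OOP to date $4,074.80.
Claim 4 ($200): deductible met; 20% of $200 = $40. OOP would hit $4,114.80 > $4,100, so the cap limits the patient to $4,100 − $4,074.80 = $25.20.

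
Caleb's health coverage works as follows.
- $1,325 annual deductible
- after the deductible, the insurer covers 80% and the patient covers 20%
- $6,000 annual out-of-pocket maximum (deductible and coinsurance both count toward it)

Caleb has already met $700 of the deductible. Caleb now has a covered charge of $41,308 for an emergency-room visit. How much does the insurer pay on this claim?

$36,008

Remaining deductible: $1,325 − $700 = $625.
That leaves $41,308 − $625 = $40,683 for coinsurance.
Patient's 20% share of $40,683 is $8,136.60.
So the patient owes $625 + $8,136.60 = $8,761.60 before any cap.
Year-to-date out-of-pocket would reach $700 + $8,761.60 = $9,461.60, above the $6,000 maximum, so the patient pays only $6,000 − $700 = $5,300.
The insurer covers the remainder: $41,308 − $5,300 = $36,008.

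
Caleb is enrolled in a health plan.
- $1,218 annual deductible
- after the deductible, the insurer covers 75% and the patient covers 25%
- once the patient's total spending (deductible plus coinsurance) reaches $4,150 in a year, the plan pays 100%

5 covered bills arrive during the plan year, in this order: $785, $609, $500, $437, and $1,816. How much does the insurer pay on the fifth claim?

$1,362

Claim 1 — $785: entire amount goes to the deductible. Patient owes $785 (running OOP $785). Insurer: $785 − $785 = $0.
Claim 2 — $609: deductible takes $433, $176 remains; 25% of $176 = $44. Patient owes $477 (running OOP $1,262). Insurer: $609 − $477 = $132.
Claim 3 — $500: deductible already satisfied, so patient's share is 25% × $500 = $125. Cost to patient: $125. OOP to date $1,387. Insurer: $500 − $125 = $375.
Claim 4 — $437: deductible already satisfied, so patient's share is 25% × $437 = $109.25. Patient pays $109.25; OOP now $1,496.25. Plan pays $437 − $109.25 = $327.75.
Claim 5 — $1,816: 25% coinsurance on $1,816 = $454. Cost to patient: $454. OOP to date $1,950.25. Insurer: $1,816 − $454 = $1,362.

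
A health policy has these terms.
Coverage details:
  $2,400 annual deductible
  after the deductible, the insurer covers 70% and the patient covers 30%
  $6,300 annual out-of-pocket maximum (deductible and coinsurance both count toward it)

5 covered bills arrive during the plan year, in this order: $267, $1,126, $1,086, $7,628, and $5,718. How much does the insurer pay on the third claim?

#1 ($267): entire amount goes to the deductible. Patient owes $267 (running OOP $267). Insurer: $267 − $267 = $0.
#2 ($1,126): fully absorbed by the deductible. Patient pays $1,126; OOP now $1,393. Insurer: $1,126 − $1,126 = $0.
#3 ($1,086): deductible takes $1,007, $79 remains; 30% of $79 = $23.70. Patient pays $1,030.70; OOP now $2,423.70. Insurer: $1,086 − $1,030.70 = $55.30.

$55.30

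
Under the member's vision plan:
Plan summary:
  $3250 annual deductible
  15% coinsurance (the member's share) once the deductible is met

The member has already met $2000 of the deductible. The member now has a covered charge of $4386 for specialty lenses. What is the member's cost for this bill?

$1720.40

$2000 of the $3250 deductible is already met, leaving $1250.
After the $1250 deductible portion, $4386 − $1250 = $3136 is subject to coinsurance.
Coinsurance: $3136 × 15% = $470.40.
Member responsibility: $1250 + $470.40 = $1720.40.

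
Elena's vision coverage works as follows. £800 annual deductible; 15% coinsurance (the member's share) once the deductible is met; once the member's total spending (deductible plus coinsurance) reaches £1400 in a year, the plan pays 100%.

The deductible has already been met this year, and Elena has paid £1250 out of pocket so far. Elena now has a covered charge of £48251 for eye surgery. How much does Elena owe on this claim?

With the deductible met, the entire £48251 is subject to coinsurance.
Member's 15% share of £48251 is £7237.65.
Year-to-date out-of-pocket would reach £1250 + £7237.65 = £8487.65, above the £1400 maximum, so the member pays only £1400 − £1250 = £150.

£150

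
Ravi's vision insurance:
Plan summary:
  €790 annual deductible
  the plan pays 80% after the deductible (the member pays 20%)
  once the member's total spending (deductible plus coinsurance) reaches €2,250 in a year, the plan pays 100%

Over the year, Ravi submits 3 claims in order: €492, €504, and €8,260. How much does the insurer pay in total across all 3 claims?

€7,006

Claim 1 (€492): all of it applies to the deductible. Cost to member: €492. OOP to date €492. Insurer: €492 − €492 = €0.
Claim 2 (€504): €298 to deductible, leaving €206; member's 20% is €41.20. Member owes €339.20 (running OOP €831.20). Insurer: €504 − €339.20 = €164.80.
Claim 3 (€8,260): deductible met; 20% of €8,260 = €1,652. OOP would hit €2,483.20 > €2,250, so the cap limits the member to €2,250 − €831.20 = €1,418.80. Plan pays €8,260 − €1,418.80 = €6,841.20.
Insurer total: €0 + €164.80 + €6,841.20 = €7,006.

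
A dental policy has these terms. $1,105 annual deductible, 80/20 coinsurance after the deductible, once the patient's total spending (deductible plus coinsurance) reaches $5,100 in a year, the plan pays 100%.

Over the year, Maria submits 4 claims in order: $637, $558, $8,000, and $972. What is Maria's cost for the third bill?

$1,600

Bill 1, $637: all of it applies to the deductible. Cost to patient: $637. OOP to date $637.
Bill 2, $558: $468 finishes the deductible; $90 goes to coinsurance; 20% of $90 = $18. Cost to patient: $486. OOP to date $1,123.
Bill 3, $8,000: deductible already satisfied, so patient's share is 20% × $8,000 = $1,600. Patient owes $1,600 (running OOP $2,723).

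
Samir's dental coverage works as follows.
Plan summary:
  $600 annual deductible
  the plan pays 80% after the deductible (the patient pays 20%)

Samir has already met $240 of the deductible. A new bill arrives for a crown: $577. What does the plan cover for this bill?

Remaining deductible: $600 − $240 = $360.
The remaining $217 (= $577 − $360) moves to coinsurance.
Coinsurance: $217 × 20% = $43.40.
Patient responsibility: $360 + $43.40 = $403.40.
Insurer pays the balance: $577 − $403.40 = $173.60.

$173.60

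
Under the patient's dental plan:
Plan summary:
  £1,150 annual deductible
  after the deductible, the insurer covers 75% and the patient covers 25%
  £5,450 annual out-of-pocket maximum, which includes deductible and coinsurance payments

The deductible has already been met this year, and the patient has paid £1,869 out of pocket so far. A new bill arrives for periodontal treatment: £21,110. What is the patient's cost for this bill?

£3,581

The deductible is already satisfied, so the full bill goes to coinsurance.
25% of £21,110 = £5,277.50 falls to the patient.
That would bring total out-of-pocket to £7,146.50, past the £5,450 cap. The patient is capped at £5,450 − £1,869 = £3,581 on this claim.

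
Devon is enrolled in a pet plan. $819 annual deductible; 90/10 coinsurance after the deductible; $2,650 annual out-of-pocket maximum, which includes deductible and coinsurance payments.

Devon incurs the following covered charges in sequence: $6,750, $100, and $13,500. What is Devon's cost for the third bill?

$1,227.90

Claim 1 ($6,750): deductible takes $819, $5,931 remains; 10% of $5,931 = $593.10. Cost to owner: $1,412.10. OOP to date $1,412.10.
Claim 2 ($100): deductible met; 10% of $100 = $10. Owner owes $10 (running OOP $1,422.10).
Claim 3 ($13,500): 10% coinsurance on $13,500 = $1,350. Adding that to $1,422.10 gives $2,772.10, past the $2,650 cap; owner pays only $2,650 − $1,422.10 = $1,227.90.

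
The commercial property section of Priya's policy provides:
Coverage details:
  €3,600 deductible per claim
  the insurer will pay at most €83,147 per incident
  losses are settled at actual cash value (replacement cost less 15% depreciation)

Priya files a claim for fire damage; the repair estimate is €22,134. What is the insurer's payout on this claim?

Depreciate 15%: the covered value is €22,134 × 0.85 = €18,813.90.
Less the €3,600 deductible: €18,813.90 − €3,600 = €15,213.90.
€15,213.90 ≤ €83,147, so the limit doesn't bind; insurer pays €15,213.90.

€15,213.90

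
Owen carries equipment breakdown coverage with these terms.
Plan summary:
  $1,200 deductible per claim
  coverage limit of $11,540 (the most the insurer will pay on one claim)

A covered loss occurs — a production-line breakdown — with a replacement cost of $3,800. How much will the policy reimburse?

$2,600

Subtract the deductible: $3,800 − $1,200 = $2,600.
That's under the $11,540 cap, so the insurer reimburses the full $2,600.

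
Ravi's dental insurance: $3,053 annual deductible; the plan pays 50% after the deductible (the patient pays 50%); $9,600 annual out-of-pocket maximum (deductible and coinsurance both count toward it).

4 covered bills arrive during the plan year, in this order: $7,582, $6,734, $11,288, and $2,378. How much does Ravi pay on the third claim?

$915.50

Bill 1, $7,582: $3,053 finishes the deductible; $4,529 goes to coinsurance; patient's 50% is $2,264.50. Cost to patient: $5,317.50. OOP to date $5,317.50.
Bill 2, $6,734: deductible already satisfied, so patient's share is 50% × $6,734 = $3,367. Patient owes $3,367 (running OOP $8,684.50).
Bill 3, $11,288: deductible already satisfied, so patient's share is 50% × $11,288 = $5,644. Adding that to $8,684.50 gives $14,328.50, past the $9,600 cap; patient pays only $9,600 − $8,684.50 = $915.50.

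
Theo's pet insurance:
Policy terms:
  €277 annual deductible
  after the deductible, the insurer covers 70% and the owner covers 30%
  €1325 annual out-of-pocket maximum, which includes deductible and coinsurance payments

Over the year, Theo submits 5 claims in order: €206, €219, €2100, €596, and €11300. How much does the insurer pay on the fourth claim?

Claim 1 — €206: fully absorbed by the deductible. Owner pays €206; OOP now €206. Plan pays €206 − €206 = €0.
Claim 2 — €219: €71 finishes the deductible; €148 goes to coinsurance; coinsurance €148 × 30% = €44.40. Owner owes €115.40 (running OOP €321.40). Plan pays €219 − €115.40 = €103.60.
Claim 3 — €2100: deductible met; 30% of €2100 = €630. Owner owes €630 (running OOP €951.40). Plan pays €2100 − €630 = €1470.
Claim 4 — €596: 30% coinsurance on €596 = €178.80. Cost to owner: €178.80. OOP to date €1130.20. Plan pays €596 − €178.80 = €417.20.

€417.20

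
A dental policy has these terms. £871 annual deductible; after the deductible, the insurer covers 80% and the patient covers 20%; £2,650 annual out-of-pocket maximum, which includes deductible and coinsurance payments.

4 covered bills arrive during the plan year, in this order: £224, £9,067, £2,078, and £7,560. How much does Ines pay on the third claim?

£95

Claim 1 (£224): fully absorbed by the deductible. Patient pays £224; OOP now £224.
Claim 2 (£9,067): £647 to deductible, leaving £8,420; coinsurance £8,420 × 20% = £1,684. Patient pays £2,331; OOP now £2,555.
Claim 3 (£2,078): deductible already satisfied, so patient's share is 20% × £2,078 = £415.60. Adding that to £2,555 gives £2,970.60, past the £2,650 cap; patient pays only £2,650 − £2,555 = £95.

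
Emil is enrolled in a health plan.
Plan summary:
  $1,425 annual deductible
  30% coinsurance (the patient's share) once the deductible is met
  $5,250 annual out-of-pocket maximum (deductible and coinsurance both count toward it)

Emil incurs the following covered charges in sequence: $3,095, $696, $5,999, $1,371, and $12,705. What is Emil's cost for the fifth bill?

Bill 1, $3,095: deductible takes $1,425, $1,670 remains; coinsurance $1,670 × 30% = $501. Patient owes $1,926 (running OOP $1,926).
Bill 2, $696: deductible already satisfied, so patient's share is 30% × $696 = $208.80. Patient owes $208.80 (running OOP $2,134.80).
Bill 3, $5,999: deductible met; 30% of $5,999 = $1,799.70. Patient owes $1,799.70 (running OOP $3,934.50).
Bill 4, $1,371: deductible met; 30% of $1,371 = $411.30. Cost to patient: $411.30. OOP to date $4,345.80.
Bill 5, $12,705: deductible already satisfied, so patient's share is 30% × $12,705 = $3,811.50. Adding that to $4,345.80 gives $8,157.30, past the $5,250 cap; patient pays only $5,250 − $4,345.80 = $904.20.

$904.20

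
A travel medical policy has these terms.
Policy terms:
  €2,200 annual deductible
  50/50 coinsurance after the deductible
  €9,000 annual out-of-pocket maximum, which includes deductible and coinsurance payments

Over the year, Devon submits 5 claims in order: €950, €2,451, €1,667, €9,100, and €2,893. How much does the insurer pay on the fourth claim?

Claim 1 (€950): entire amount goes to the deductible. Traveler pays €950; OOP now €950. Insurer: €950 − €950 = €0.
Claim 2 (€2,451): €1,250 finishes the deductible; €1,201 goes to coinsurance; coinsurance €1,201 × 50% = €600.50. Traveler pays €1,850.50; OOP now €2,800.50. Insurer: €2,451 − €1,850.50 = €600.50.
Claim 3 (€1,667): deductible already satisfied, so traveler's share is 50% × €1,667 = €833.50. Traveler owes €833.50 (running OOP €3,634). Plan pays €1,667 − €833.50 = €833.50.
Claim 4 (€9,100): deductible met; 50% of €9,100 = €4,550. Cost to traveler: €4,550. OOP to date €8,184. Insurer: €9,100 − €4,550 = €4,550.

€4,550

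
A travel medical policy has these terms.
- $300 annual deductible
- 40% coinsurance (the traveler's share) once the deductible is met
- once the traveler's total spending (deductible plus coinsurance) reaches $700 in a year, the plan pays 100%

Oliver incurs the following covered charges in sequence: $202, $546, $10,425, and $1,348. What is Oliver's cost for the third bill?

$220.80

Claim 1 — $202: entire amount goes to the deductible. Cost to traveler: $202. OOP to date $202.
Claim 2 — $546: deductible takes $98, $448 remains; 40% of $448 = $179.20. Traveler owes $277.20 (running OOP $479.20).
Claim 3 — $10,425: 40% coinsurance on $10,425 = $4,170. That would push OOP to $4,649.20, over the $700 cap, so traveler pays $700 − $479.20 = $220.80.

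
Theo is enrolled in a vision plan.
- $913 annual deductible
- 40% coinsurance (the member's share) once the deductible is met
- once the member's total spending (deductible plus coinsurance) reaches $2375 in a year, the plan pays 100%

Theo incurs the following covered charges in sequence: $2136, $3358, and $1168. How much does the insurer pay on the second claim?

Bill 1, $2136: $913 to deductible, leaving $1223; coinsurance $1223 × 40% = $489.20. Member pays $1402.20; OOP now $1402.20. Plan pays $2136 − $1402.20 = $733.80.
Bill 2, $3358: deductible already satisfied, so member's share is 40% × $3358 = $1343.20. That would push OOP to $2745.40, over the $2375 cap, so member pays $2375 − $1402.20 = $972.80. Plan pays $3358 − $972.80 = $2385.20.

$2385.20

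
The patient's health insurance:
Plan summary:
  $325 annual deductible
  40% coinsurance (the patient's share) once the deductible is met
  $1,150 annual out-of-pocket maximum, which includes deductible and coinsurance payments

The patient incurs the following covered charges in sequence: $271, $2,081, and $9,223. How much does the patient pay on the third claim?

$14.20

Bill 1, $271: all of it applies to the deductible. Patient owes $271 (running OOP $271).
Bill 2, $2,081: deductible takes $54, $2,027 remains; coinsurance $2,027 × 40% = $810.80. Patient owes $864.80 (running OOP $1,135.80).
Bill 3, $9,223: 40% coinsurance on $9,223 = $3,689.20. OOP would hit $4,825 > $1,150, so the cap limits the patient to $1,150 − $1,135.80 = $14.20.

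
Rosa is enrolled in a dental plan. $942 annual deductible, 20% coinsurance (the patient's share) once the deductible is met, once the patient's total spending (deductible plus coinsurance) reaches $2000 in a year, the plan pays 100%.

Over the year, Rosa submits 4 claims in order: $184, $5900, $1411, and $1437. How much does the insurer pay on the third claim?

$1381.40

#1 ($184): all of it applies to the deductible. Cost to patient: $184. OOP to date $184. Insurer: $184 − $184 = $0.
#2 ($5900): $758 finishes the deductible; $5142 goes to coinsurance; coinsurance $5142 × 20% = $1028.40. Patient pays $1786.40; OOP now $1970.40. Plan pays $5900 − $1786.40 = $4113.60.
#3 ($1411): deductible met; 20% of $1411 = $282.20. OOP would hit $2252.60 > $2000, so the cap limits the patient to $2000 − $1970.40 = $29.60. Insurer: $1411 − $29.60 = $1381.40.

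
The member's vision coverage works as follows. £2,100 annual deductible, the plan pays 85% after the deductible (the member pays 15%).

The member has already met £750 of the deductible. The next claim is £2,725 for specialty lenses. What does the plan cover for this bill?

£1,168.75

£750 of the £2,100 deductible is already met, leaving £1,350.
The remaining £1,375 (= £2,725 − £1,350) moves to coinsurance.
Member's 15% share of £1,375 is £206.25.
So the member owes £1,350 + £206.25 = £1,556.25.
The plan picks up £2,725 − £1,556.25 = £1,168.75.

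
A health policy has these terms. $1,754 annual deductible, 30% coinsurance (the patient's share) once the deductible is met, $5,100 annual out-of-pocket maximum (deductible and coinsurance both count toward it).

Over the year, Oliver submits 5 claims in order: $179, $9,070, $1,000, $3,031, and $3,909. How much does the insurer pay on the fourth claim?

$2,233.50

Claim 1 ($179): entire amount goes to the deductible. Cost to patient: $179. OOP to date $179. Insurer: $179 − $179 = $0.
Claim 2 ($9,070): $1,575 finishes the deductible; $7,495 goes to coinsurance; patient's 30% is $2,248.50. Patient pays $3,823.50; OOP now $4,002.50. Insurer: $9,070 − $3,823.50 = $5,246.50.
Claim 3 ($1,000): deductible already satisfied, so patient's share is 30% × $1,000 = $300. Patient owes $300 (running OOP $4,302.50). Insurer: $1,000 − $300 = $700.
Claim 4 ($3,031): 30% coinsurance on $3,031 = $909.30. OOP would hit $5,211.80 > $5,100, so the cap limits the patient to $5,100 − $4,302.50 = $797.50. Insurer: $3,031 − $797.50 = $2,233.50.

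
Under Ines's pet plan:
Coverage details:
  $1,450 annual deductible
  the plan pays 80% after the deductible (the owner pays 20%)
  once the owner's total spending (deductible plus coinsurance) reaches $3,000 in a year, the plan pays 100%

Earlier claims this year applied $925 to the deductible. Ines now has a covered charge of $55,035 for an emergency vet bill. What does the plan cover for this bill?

$52,960

Remaining deductible: $1,450 − $925 = $525.
The remaining $54,510 (= $55,035 − $525) moves to coinsurance.
Coinsurance: $54,510 × 20% = $10,902.
That puts the owner's cost at $525 + $10,902 = $11,427 before any cap.
Adding $11,427 to the $925 already spent would give $12,352, which exceeds the $3,000 cap; the owner pays just $3,000 − $925 = $2,075.
The insurer covers the remainder: $55,035 − $2,075 = $52,960.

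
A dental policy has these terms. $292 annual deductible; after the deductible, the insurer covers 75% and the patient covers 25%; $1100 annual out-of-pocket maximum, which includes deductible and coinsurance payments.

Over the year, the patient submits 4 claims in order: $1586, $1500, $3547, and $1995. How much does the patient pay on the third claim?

Bill 1, $1586: deductible takes $292, $1294 remains; 25% of $1294 = $323.50. Patient owes $615.50 (running OOP $615.50).
Bill 2, $1500: 25% coinsurance on $1500 = $375. Patient owes $375 (running OOP $990.50).
Bill 3, $3547: 25% coinsurance on $3547 = $886.75. That would push OOP to $1877.25, over the $1100 cap, so patient pays $1100 − $990.50 = $109.50.

$109.50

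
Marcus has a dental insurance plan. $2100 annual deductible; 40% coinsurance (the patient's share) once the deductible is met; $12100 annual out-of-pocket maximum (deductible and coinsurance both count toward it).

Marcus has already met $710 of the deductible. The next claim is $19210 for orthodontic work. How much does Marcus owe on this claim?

$8518

$710 of the $2100 deductible is already met, leaving $1390.
That leaves $19210 − $1390 = $17820 for coinsurance.
Patient's 40% share of $17820 is $7128.
That puts the patient's cost at $1390 + $7128 = $8518 before any cap.
Year-to-date out-of-pocket becomes $710 + $8518 = $9228, still under the $12100 maximum, so no cap applies.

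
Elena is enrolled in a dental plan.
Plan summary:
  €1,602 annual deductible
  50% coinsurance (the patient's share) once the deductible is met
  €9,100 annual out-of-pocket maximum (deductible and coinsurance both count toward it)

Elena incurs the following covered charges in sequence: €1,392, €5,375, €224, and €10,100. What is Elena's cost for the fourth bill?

Claim 1 (€1,392): fully absorbed by the deductible. Patient owes €1,392 (running OOP €1,392).
Claim 2 (€5,375): €210 to deductible, leaving €5,165; patient's 50% is €2,582.50. Cost to patient: €2,792.50. OOP to date €4,184.50.
Claim 3 (€224): deductible already satisfied, so patient's share is 50% × €224 = €112. Patient pays €112; OOP now €4,296.50.
Claim 4 (€10,100): deductible already satisfied, so patient's share is 50% × €10,100 = €5,050. That would push OOP to €9,346.50, over the €9,100 cap, so patient pays €9,100 − €4,296.50 = €4,803.50.

€4,803.50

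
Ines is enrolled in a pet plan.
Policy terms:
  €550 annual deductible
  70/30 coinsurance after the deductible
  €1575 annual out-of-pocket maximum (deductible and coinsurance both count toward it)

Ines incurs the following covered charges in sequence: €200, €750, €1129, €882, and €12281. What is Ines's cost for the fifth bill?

€301.70

#1 (€200): all of it applies to the deductible. Cost to owner: €200. OOP to date €200.
#2 (€750): €350 finishes the deductible; €400 goes to coinsurance; 30% of €400 = €120. Owner pays €470; OOP now €670.
#3 (€1129): deductible met; 30% of €1129 = €338.70. Owner pays €338.70; OOP now €1008.70.
#4 (€882): 30% coinsurance on €882 = €264.60. Cost to owner: €264.60. OOP to date €1273.30.
#5 (€12281): deductible met; 30% of €12281 = €3684.30. That would push OOP to €4957.60, over the €1575 cap, so owner pays €1575 − €1273.30 = €301.70.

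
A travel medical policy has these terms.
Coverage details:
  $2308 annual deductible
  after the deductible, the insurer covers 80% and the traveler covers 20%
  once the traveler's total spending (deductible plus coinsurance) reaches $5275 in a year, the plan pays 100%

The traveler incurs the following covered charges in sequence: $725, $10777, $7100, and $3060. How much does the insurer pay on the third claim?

$5971.80

#1 ($725): entire amount goes to the deductible. Traveler pays $725; OOP now $725. Plan pays $725 − $725 = $0.
#2 ($10777): deductible takes $1583, $9194 remains; traveler's 20% is $1838.80. Traveler owes $3421.80 (running OOP $4146.80). Plan pays $10777 − $3421.80 = $7355.20.
#3 ($7100): deductible met; 20% of $7100 = $1420. That would push OOP to $5566.80, over the $5275 cap, so traveler pays $5275 − $4146.80 = $1128.20. Insurer: $7100 − $1128.20 = $5971.80.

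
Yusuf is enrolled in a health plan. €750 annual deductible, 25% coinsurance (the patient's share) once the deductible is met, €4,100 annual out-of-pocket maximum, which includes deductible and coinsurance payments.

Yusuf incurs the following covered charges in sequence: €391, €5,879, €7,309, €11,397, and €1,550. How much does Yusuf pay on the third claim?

Claim 1 (€391): all of it applies to the deductible. Cost to patient: €391. OOP to date €391.
Claim 2 (€5,879): €359 to deductible, leaving €5,520; patient's 25% is €1,380. Cost to patient: €1,739. OOP to date €2,130.
Claim 3 (€7,309): deductible already satisfied, so patient's share is 25% × €7,309 = €1,827.25. Cost to patient: €1,827.25. OOP to date €3,957.25.

€1,827.25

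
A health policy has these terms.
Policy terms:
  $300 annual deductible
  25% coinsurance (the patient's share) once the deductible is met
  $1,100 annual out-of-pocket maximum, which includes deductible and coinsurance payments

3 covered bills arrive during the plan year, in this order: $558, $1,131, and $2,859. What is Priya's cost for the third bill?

Claim 1 ($558): $300 to deductible, leaving $258; patient's 25% is $64.50. Patient pays $364.50; OOP now $364.50.
Claim 2 ($1,131): 25% coinsurance on $1,131 = $282.75. Cost to patient: $282.75. OOP to date $647.25.
Claim 3 ($2,859): 25% coinsurance on $2,859 = $714.75. Adding that to $647.25 gives $1,362, past the $1,100 cap; patient pays only $1,100 − $647.25 = $452.75.

$452.75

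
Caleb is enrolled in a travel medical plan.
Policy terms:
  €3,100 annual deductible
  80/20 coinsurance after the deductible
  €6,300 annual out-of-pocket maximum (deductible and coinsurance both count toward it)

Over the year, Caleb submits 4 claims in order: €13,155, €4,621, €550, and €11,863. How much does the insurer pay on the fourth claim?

#1 (€13,155): €3,100 finishes the deductible; €10,055 goes to coinsurance; coinsurance €10,055 × 20% = €2,011. Cost to traveler: €5,111. OOP to date €5,111. Insurer: €13,155 − €5,111 = €8,044.
#2 (€4,621): deductible met; 20% of €4,621 = €924.20. Cost to traveler: €924.20. OOP to date €6,035.20. Plan pays €4,621 − €924.20 = €3,696.80.
#3 (€550): 20% coinsurance on €550 = €110. Cost to traveler: €110. OOP to date €6,145.20. Insurer: €550 − €110 = €440.
#4 (€11,863): 20% coinsurance on €11,863 = €2,372.60. Adding that to €6,145.20 gives €8,517.80, past the €6,300 cap; traveler pays only €6,300 − €6,145.20 = €154.80. Insurer: €11,863 − €154.80 = €11,708.20.

€11,708.20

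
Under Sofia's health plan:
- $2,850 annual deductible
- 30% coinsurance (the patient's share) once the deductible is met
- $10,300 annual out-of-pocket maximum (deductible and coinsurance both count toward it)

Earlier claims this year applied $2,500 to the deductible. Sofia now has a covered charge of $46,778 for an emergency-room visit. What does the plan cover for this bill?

Deductible still to meet: $2,850 − $2,500 = $350.
After the $350 deductible portion, $46,778 − $350 = $46,428 is subject to coinsurance.
30% of $46,428 = $13,928.40 falls to the patient.
Patient responsibility before any cap: $350 + $13,928.40 = $14,278.40.
That would bring total out-of-pocket to $16,778.40, past the $10,300 cap. The patient is capped at $10,300 − $2,500 = $7,800 on this claim.
The insurer covers the remainder: $46,778 − $7,800 = $38,978.

$38,978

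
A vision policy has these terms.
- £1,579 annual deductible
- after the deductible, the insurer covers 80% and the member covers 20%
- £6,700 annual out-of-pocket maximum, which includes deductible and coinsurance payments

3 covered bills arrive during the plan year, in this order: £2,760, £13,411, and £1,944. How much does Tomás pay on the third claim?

Claim 1 — £2,760: £1,579 finishes the deductible; £1,181 goes to coinsurance; 20% of £1,181 = £236.20. Cost to member: £1,815.20. OOP to date £1,815.20.
Claim 2 — £13,411: 20% coinsurance on £13,411 = £2,682.20. Member pays £2,682.20; OOP now £4,497.40.
Claim 3 — £1,944: deductible met; 20% of £1,944 = £388.80. Cost to member: £388.80. OOP to date £4,886.20.

£388.80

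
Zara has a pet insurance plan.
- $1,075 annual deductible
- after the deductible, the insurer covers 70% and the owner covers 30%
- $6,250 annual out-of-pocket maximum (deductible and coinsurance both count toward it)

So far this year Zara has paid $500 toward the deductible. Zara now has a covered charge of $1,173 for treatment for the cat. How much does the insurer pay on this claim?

$500 of the $1,075 deductible is already met, leaving $575.
That leaves $1,173 − $575 = $598 for coinsurance.
Owner's 30% share of $598 is $179.40.
Owner responsibility before any cap: $575 + $179.40 = $754.40.
Cumulative spending $500 + $754.40 = $1,254.40 stays under the $6,250 maximum.
Insurer pays the balance: $1,173 − $754.40 = $418.60.

$418.60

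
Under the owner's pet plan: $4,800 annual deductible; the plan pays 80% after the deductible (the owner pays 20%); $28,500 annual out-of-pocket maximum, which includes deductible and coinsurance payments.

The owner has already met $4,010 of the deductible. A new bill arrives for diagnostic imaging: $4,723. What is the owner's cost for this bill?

Remaining deductible: $4,800 − $4,010 = $790.
That leaves $4,723 − $790 = $3,933 for coinsurance.
20% of $3,933 = $786.60 falls to the owner.
That puts the owner's cost at $790 + $786.60 = $1,576.60 before any cap.
Total out-of-pocket so far would be $4,010 + $1,576.60 = $5,586.60, below the $28,500 cap — no reduction.

$1,576.60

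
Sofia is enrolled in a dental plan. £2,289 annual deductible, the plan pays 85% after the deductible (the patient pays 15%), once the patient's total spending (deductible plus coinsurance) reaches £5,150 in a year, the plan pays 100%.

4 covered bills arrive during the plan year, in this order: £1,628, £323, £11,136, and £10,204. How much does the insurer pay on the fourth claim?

£8,962.70

Claim 1 (£1,628): all of it applies to the deductible. Cost to patient: £1,628. OOP to date £1,628. Plan pays £1,628 − £1,628 = £0.
Claim 2 (£323): all of it applies to the deductible. Patient owes £323 (running OOP £1,951). Plan pays £323 − £323 = £0.
Claim 3 (£11,136): deductible takes £338, £10,798 remains; 15% of £10,798 = £1,619.70. Cost to patient: £1,957.70. OOP to date £3,908.70. Insurer: £11,136 − £1,957.70 = £9,178.30.
Claim 4 (£10,204): deductible already satisfied, so patient's share is 15% × £10,204 = £1,530.60. That would push OOP to £5,439.30, over the £5,150 cap, so patient pays £5,150 − £3,908.70 = £1,241.30. Insurer: £10,204 − £1,241.30 = £8,962.70.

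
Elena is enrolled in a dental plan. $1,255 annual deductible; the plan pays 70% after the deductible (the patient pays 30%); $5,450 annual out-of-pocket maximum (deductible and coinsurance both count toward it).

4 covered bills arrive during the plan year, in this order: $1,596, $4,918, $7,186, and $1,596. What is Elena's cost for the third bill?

Claim 1 ($1,596): $1,255 finishes the deductible; $341 goes to coinsurance; 30% of $341 = $102.30. Patient owes $1,357.30 (running OOP $1,357.30).
Claim 2 ($4,918): 30% coinsurance on $4,918 = $1,475.40. Cost to patient: $1,475.40. OOP to date $2,832.70.
Claim 3 ($7,186): deductible met; 30% of $7,186 = $2,155.80. Patient pays $2,155.80; OOP now $4,988.50.

$2,155.80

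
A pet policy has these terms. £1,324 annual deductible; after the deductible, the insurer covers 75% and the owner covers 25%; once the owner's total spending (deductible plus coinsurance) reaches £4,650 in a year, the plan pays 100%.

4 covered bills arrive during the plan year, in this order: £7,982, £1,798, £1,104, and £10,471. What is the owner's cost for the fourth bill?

Bill 1, £7,982: deductible takes £1,324, £6,658 remains; owner's 25% is £1,664.50. Owner pays £2,988.50; OOP now £2,988.50.
Bill 2, £1,798: deductible already satisfied, so owner's share is 25% × £1,798 = £449.50. Owner pays £449.50; OOP now £3,438.
Bill 3, £1,104: 25% coinsurance on £1,104 = £276. Owner owes £276 (running OOP £3,714).
Bill 4, £10,471: deductible already satisfied, so owner's share is 25% × £10,471 = £2,617.75. That would push OOP to £6,331.75, over the £4,650 cap, so owner pays £4,650 − £3,714 = £936.

£936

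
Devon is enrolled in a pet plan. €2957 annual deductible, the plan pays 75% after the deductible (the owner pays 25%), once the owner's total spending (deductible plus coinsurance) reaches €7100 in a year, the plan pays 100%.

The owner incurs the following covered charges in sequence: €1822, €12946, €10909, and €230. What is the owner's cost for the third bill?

#1 (€1822): fully absorbed by the deductible. Owner pays €1822; OOP now €1822.
#2 (€12946): €1135 to deductible, leaving €11811; coinsurance €11811 × 25% = €2952.75. Owner pays €4087.75; OOP now €5909.75.
#3 (€10909): deductible already satisfied, so owner's share is 25% × €10909 = €2727.25. Adding that to €5909.75 gives €8637, past the €7100 cap; owner pays only €7100 − €5909.75 = €1190.25.

€1190.25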